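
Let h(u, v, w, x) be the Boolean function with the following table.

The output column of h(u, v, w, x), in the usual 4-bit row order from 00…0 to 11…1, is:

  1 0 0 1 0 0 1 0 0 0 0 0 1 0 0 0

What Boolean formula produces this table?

h=1 on 4 inputs: (0,0,0,0), (0,0,1,1), (0,1,1,0), (1,1,0,0). Reading each as a conjunction of literals (¬u·¬v·¬w·¬x, ¬u·¬v·w·x, ¬u·v·w·¬x, u·v·¬w·¬x) and taking the OR gives the canonical DNF.

h(u, v, w, x) = (((((~u & ~v) & ~w) & ~x) | (((~u & ~v) & w) & x)) | (((~u & v) & w) & ~x)) | (((u & v) & ~w) & ~x)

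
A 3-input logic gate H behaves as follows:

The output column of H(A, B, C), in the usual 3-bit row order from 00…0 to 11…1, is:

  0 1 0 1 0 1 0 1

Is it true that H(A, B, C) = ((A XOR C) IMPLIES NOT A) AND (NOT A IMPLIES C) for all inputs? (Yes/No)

Yes

Check the formula against H row by row:
  A=0, B=0, C=0: formula gives 0, H = 0 ✓
  A=0, B=0, C=1: formula gives 1, H = 1 ✓
  A=0, B=1, C=0: formula gives 0, H = 0 ✓
  A=0, B=1, C=1: formula gives 1, H = 1 ✓
  A=1, B=0, C=0: formula gives 0, H = 0 ✓
  …and likewise for the remaining 3 rows.
All 8 rows match — the expression computes H exactly.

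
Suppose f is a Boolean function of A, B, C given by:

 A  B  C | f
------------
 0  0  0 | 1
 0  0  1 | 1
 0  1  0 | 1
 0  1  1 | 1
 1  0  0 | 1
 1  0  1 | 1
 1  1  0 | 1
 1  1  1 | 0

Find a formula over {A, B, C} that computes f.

f(A, B, C) = ~((A & B) & C)

The output is 0 only when every input is 1 — NAND of all inputs.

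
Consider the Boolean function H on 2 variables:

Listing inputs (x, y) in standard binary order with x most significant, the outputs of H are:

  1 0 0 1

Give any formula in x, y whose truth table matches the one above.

H(x, y) = (NOT x AND NOT y) OR (x AND y)

The 1-rows are (0,0), (1,1). Each contributes one minterm — ¬x·¬y; x·y — and their disjunction is a sum-of-products form of H.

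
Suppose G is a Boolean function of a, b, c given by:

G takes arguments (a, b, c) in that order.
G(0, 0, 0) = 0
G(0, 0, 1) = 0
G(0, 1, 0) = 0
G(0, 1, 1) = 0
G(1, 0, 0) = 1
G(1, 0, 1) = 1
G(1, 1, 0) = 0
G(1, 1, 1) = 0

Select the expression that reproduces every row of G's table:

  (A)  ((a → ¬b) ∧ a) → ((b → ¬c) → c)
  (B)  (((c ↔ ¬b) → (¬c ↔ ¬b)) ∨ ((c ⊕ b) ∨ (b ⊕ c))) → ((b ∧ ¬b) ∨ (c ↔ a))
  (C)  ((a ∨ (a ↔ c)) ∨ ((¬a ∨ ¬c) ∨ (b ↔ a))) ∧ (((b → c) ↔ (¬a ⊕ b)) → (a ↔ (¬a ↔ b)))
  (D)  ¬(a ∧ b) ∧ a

D

(A) fails at (0,0,0): the formula yields 1, G is 0.
(B) fails at (0,0,0): the formula yields 1, G is 0.
(C) fails at (0,0,0): the formula yields 1, G is 0.
Only (D) survives; checking it on all 8 rows confirms it matches G.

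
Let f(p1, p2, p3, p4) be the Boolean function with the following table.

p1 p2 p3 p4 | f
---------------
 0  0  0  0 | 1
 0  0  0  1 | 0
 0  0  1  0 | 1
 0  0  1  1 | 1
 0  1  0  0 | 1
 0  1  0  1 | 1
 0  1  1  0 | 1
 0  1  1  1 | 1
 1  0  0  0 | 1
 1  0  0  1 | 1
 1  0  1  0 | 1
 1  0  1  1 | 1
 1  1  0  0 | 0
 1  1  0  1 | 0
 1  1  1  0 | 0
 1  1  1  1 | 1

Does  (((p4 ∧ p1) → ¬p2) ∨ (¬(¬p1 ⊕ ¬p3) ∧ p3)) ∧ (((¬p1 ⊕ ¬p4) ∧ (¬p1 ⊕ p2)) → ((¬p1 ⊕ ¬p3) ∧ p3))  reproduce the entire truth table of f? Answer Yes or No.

Evaluate (((p4 ∧ p1) → ¬p2) ∨ (¬(¬p1 ⊕ ¬p3) ∧ p3)) ∧ (((¬p1 ⊕ ¬p4) ∧ (¬p1 ⊕ p2)) → ((¬p1 ⊕ ¬p3) ∧ p3)) on each row and compare to f:
  p1=0, p2=0, p3=0, p4=0: formula gives 1, f = 1 ✓
  p1=0, p2=0, p3=0, p4=1: formula gives 0, f = 0 ✓
  p1=0, p2=0, p3=1, p4=0: formula gives 1, f = 1 ✓
  p1=0, p2=0, p3=1, p4=1: formula gives 1, f = 1 ✓
  …and likewise for the remaining 12 rows.
Every row agrees, so the formula is equivalent.

Yes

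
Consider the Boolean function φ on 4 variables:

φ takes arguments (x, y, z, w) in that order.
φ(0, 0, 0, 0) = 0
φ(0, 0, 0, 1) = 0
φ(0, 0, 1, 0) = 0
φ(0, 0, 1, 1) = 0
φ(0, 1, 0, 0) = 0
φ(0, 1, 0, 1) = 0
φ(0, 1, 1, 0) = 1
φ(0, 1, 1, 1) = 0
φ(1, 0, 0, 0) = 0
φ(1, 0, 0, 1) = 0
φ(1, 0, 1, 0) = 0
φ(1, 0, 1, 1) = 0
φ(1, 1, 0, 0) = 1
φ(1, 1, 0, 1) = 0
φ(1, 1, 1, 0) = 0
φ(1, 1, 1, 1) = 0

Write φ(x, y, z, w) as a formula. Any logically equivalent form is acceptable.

φ(x, y, z, w) = (((not x and y) and z) and not w) or (((x and y) and not z) and not w)

φ=1 on 2 inputs: (0,1,1,0), (1,1,0,0). Reading each as a conjunction of literals (¬x·y·z·¬w, x·y·¬z·¬w) and taking the OR gives the canonical DNF.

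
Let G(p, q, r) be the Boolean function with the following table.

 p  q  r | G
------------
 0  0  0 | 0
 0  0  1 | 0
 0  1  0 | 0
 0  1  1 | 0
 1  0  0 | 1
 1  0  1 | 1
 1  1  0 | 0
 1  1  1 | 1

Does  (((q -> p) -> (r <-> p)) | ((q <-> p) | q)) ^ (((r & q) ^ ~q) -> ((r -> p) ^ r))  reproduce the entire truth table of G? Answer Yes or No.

Check the formula against G row by row:
  p=0, q=0, r=0: formula gives 0, G = 0 ✓
  p=0, q=0, r=1: formula gives 0, G = 0 ✓
  p=0, q=1, r=0: formula gives 0, G = 0 ✓
  p=0, q=1, r=1: formula gives 0, G = 0 ✓
  p=1, q=0, r=0: formula gives 1, G = 1 ✓
  … (the remaining 3 rows also agree.)
No disagreement on any input; they are logically equivalent.

Yes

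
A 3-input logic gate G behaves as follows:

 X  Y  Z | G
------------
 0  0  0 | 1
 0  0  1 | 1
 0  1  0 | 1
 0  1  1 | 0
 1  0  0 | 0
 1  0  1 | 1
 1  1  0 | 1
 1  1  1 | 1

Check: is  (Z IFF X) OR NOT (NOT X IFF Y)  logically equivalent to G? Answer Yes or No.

Evaluate (Z IFF X) OR NOT (NOT X IFF Y) on each row and compare to G:
  X=0, Y=0, Z=0: formula gives 1, G = 1 ✓
  X=0, Y=0, Z=1: formula gives 1, G = 1 ✓
  X=0, Y=1, Z=0: formula gives 1, G = 1 ✓
  X=0, Y=1, Z=1: formula gives 0, G = 0 ✓
  X=1, Y=0, Z=0: formula gives 0, G = 0 ✓
  … (the remaining 3 rows also agree.)
No disagreement on any input; they are logically equivalent.

Yes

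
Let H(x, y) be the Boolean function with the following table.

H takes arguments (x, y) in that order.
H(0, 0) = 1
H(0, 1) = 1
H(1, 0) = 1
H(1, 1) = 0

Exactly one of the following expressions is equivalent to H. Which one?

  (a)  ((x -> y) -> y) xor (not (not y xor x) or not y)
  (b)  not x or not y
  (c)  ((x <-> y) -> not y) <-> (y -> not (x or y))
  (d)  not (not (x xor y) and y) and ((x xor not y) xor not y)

b

(a): at (0,1) it gives 0, but H = 1 — eliminated.
(c): at (0,1) it gives 0, but H = 1 — eliminated.
(d): at (0,0) it gives 0, but H = 1 — eliminated.
That leaves (b). Evaluating it on every row reproduces the table of H exactly.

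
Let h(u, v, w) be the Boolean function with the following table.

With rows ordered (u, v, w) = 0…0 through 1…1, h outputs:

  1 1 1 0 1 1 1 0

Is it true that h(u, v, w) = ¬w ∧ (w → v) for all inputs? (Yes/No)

No

Test each input against both h and the formula:
  u=0, v=0, w=0: formula gives 1, h = 1 ✓
  u=0, v=0, w=1: formula gives 0, but h = 1 ✗
Since they disagree at (0,0,1), the expression is not a correct formula for h.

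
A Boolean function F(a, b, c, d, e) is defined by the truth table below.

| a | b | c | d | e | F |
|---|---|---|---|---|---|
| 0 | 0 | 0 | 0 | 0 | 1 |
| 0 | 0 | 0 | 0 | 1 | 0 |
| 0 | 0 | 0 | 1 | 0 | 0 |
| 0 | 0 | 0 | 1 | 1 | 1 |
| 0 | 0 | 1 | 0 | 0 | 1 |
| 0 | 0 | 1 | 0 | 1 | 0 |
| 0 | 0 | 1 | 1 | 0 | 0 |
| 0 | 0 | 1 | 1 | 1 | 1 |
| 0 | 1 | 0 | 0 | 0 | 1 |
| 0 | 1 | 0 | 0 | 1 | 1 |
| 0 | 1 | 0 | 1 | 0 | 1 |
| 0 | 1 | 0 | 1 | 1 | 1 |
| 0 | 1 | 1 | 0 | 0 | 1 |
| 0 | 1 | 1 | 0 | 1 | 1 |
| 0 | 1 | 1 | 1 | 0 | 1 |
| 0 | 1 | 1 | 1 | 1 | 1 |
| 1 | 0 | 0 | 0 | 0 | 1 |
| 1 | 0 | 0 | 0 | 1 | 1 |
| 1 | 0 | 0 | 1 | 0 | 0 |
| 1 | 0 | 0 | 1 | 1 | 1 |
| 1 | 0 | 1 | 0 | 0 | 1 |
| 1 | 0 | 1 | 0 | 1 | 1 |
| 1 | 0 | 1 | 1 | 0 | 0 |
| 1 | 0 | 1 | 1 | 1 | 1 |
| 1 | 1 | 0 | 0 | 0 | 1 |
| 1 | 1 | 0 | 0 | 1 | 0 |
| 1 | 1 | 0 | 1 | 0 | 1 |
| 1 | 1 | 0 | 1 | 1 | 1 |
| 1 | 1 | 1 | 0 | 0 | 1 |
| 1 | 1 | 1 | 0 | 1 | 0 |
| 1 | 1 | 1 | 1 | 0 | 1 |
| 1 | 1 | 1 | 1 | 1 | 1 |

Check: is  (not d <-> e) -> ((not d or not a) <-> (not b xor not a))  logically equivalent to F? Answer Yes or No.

Yes

Check the formula against F row by row:
  a=0, b=0, c=0, d=0, e=0: formula gives 1, F = 1 ✓
  a=0, b=0, c=0, d=0, e=1: formula gives 0, F = 0 ✓
  a=0, b=0, c=0, d=1, e=0: formula gives 0, F = 0 ✓
  a=0, b=0, c=0, d=1, e=1: formula gives 1, F = 1 ✓
  … (the remaining 28 rows also agree.)
Every row agrees, so the formula is equivalent.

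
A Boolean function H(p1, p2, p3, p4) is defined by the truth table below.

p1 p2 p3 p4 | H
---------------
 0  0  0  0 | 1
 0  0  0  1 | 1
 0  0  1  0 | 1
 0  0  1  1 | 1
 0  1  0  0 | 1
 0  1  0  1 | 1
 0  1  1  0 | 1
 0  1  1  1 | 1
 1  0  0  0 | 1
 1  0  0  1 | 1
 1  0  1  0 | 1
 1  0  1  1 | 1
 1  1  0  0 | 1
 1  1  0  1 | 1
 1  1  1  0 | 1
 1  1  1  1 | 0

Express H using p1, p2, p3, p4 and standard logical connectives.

The output is 0 only when every input is 1 — NAND of all inputs.

H(p1, p2, p3, p4) = ~(((p1 & p2) & p3) & p4)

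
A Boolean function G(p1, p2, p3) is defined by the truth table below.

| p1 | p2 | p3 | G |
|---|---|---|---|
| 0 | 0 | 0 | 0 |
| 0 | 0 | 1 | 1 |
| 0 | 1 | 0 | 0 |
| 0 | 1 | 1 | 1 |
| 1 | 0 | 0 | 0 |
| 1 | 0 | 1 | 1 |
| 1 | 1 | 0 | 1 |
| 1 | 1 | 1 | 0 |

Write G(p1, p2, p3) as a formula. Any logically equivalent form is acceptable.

Collect the rows where G=1 — (0,0,1), (0,1,1), (1,0,1), (1,1,0) — and write one minterm per row: ¬p1·¬p2·p3, ¬p1·p2·p3, p1·¬p2·p3, p1·p2·¬p3. Their union (logical OR) reproduces the table exactly.

G(p1, p2, p3) = ((((¬p1 ∧ ¬p2) ∧ p3) ∨ ((¬p1 ∧ p2) ∧ p3)) ∨ ((p1 ∧ ¬p2) ∧ p3)) ∨ ((p1 ∧ p2) ∧ ¬p3)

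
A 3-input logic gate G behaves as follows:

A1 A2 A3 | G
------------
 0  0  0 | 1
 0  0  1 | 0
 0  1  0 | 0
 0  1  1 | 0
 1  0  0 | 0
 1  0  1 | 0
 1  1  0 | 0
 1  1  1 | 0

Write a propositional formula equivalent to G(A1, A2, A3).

G(A1, A2, A3) = ~((A1 | A2) | A3)

The output is 1 only when every input is 0 — NOR of all inputs.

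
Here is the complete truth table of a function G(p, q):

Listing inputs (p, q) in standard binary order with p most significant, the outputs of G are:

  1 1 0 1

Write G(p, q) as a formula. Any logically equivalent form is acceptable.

G(p, q) = p -> q

This is p → q (false only at 1,0).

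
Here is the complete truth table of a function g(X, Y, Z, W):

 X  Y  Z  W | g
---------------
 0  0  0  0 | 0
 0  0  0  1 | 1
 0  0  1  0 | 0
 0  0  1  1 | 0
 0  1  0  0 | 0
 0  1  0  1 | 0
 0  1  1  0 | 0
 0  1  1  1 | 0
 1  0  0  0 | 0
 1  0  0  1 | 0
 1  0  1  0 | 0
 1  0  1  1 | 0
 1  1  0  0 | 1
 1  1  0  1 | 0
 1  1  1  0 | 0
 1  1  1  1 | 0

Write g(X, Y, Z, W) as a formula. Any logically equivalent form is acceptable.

g(X, Y, Z, W) = (((¬X ∧ ¬Y) ∧ ¬Z) ∧ W) ∨ (((X ∧ Y) ∧ ¬Z) ∧ ¬W)

g=1 on 2 inputs: (0,0,0,1), (1,1,0,0). Reading each as a conjunction of literals (¬X·¬Y·¬Z·W, X·Y·¬Z·¬W) and taking the OR gives the canonical DNF.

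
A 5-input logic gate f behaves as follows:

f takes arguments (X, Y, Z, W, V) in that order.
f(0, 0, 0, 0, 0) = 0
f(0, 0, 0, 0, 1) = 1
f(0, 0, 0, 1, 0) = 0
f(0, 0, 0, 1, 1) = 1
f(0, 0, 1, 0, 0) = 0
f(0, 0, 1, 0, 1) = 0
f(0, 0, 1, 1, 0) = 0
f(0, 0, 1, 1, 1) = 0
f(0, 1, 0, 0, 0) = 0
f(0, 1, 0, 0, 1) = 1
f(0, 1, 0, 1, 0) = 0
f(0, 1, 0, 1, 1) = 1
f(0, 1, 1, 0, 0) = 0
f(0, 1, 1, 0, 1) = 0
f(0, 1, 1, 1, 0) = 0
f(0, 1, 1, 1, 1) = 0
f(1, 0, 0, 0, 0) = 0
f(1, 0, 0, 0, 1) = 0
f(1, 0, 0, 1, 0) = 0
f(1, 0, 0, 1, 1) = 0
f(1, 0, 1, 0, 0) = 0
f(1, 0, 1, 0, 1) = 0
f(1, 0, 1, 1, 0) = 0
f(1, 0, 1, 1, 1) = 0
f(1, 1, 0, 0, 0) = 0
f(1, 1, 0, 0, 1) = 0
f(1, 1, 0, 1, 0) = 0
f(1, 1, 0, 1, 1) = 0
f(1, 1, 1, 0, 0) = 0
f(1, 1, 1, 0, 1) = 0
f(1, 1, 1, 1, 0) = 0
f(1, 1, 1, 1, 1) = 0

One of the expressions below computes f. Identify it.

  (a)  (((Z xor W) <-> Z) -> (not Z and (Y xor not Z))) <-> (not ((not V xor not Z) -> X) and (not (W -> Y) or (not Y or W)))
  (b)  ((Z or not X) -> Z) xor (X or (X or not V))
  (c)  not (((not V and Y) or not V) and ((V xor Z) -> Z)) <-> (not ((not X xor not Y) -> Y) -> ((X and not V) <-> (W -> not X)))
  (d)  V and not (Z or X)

(a): at (0,0,1,0,1) it gives 1, but f = 0 — eliminated.
(b): at (0,0,0,0,0) it gives 1, but f = 0 — eliminated.
(c): at (0,0,1,0,1) it gives 1, but f = 0 — eliminated.
Only (d) survives; checking it on all 32 rows confirms it matches f.

d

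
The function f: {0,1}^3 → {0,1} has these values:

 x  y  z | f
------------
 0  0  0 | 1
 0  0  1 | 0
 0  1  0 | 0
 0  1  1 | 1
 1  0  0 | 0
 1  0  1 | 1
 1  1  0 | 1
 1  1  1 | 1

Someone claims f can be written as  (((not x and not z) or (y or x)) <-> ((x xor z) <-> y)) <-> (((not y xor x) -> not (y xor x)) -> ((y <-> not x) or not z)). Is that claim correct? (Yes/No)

Check the formula against f row by row:
  x=0, y=0, z=0: formula gives 1, f = 1 ✓
  x=0, y=0, z=1: formula gives 0, f = 0 ✓
  x=0, y=1, z=0: formula gives 0, f = 0 ✓
  x=0, y=1, z=1: formula gives 1, f = 1 ✓
  x=1, y=0, z=0: formula gives 0, f = 0 ✓
  …and likewise for the remaining 3 rows.
Every row agrees, so the formula is equivalent.

Yes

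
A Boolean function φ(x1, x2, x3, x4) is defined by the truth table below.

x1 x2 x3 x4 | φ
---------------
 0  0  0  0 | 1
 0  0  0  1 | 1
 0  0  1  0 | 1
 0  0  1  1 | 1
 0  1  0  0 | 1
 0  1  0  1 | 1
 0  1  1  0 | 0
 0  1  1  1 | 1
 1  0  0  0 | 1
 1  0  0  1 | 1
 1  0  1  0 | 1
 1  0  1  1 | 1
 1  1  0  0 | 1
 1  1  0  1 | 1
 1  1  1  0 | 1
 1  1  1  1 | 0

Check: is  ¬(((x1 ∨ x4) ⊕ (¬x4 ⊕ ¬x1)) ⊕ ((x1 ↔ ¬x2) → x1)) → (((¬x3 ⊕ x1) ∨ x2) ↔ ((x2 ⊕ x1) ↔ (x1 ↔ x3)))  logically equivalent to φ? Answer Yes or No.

Check the formula against φ row by row:
  x1=0, x2=0, x3=0, x4=0: formula gives 1, φ = 1 ✓
  x1=0, x2=0, x3=0, x4=1: formula gives 1, φ = 1 ✓
  x1=0, x2=0, x3=1, x4=0: formula gives 1, φ = 1 ✓
  x1=0, x2=0, x3=1, x4=1: formula gives 1, φ = 1 ✓
  …
  x1=0, x2=1, x3=1, x4=1: formula gives 0, but φ = 1 ✗
Since they disagree at (0,1,1,1), the expression is not a correct formula for φ.

No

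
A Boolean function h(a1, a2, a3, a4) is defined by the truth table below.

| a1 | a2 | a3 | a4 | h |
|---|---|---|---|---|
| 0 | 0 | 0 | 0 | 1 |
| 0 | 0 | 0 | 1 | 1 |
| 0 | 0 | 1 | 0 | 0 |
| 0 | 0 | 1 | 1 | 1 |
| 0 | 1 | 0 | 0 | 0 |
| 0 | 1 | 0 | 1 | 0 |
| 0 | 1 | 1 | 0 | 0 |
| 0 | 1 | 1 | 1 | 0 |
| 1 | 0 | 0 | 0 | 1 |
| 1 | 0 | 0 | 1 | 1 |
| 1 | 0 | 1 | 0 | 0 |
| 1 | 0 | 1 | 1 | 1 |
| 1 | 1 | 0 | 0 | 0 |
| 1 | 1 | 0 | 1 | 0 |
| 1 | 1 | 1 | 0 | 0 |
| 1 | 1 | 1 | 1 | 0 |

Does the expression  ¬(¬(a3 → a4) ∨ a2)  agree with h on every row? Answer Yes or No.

Test each input against both h and the formula:
  a1=0, a2=0, a3=0, a4=0: formula gives 1, h = 1 ✓
  a1=0, a2=0, a3=0, a4=1: formula gives 1, h = 1 ✓
  a1=0, a2=0, a3=1, a4=0: formula gives 0, h = 0 ✓
  a1=0, a2=0, a3=1, a4=1: formula gives 1, h = 1 ✓
  … (the remaining 12 rows also agree.)
No disagreement on any input; they are logically equivalent.

Yes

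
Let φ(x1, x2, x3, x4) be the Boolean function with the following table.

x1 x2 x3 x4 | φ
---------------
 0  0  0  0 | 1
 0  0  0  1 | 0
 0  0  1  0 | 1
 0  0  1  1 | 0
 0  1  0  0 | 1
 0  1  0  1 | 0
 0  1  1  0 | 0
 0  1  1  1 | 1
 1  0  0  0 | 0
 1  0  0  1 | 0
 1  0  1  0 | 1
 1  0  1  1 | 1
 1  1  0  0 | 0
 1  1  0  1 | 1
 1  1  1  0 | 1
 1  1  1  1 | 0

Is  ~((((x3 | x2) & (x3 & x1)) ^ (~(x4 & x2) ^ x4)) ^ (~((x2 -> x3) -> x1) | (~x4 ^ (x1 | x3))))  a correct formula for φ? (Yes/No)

No

Evaluate ~((((x3 | x2) & (x3 & x1)) ^ (~(x4 & x2) ^ x4)) ^ (~((x2 -> x3) -> x1) | (~x4 ^ (x1 | x3)))) on each row and compare to φ:
  x1=0, x2=0, x3=0, x4=0: formula gives 1, φ = 1 ✓
  x1=0, x2=0, x3=0, x4=1: formula gives 0, φ = 0 ✓
  x1=0, x2=0, x3=1, x4=0: formula gives 1, φ = 1 ✓
  x1=0, x2=0, x3=1, x4=1: formula gives 0, φ = 0 ✓
  …
  x1=0, x2=1, x3=1, x4=0: formula gives 1, but φ = 0 ✗
Since they disagree at (0,1,1,0), the expression is not a correct formula for φ.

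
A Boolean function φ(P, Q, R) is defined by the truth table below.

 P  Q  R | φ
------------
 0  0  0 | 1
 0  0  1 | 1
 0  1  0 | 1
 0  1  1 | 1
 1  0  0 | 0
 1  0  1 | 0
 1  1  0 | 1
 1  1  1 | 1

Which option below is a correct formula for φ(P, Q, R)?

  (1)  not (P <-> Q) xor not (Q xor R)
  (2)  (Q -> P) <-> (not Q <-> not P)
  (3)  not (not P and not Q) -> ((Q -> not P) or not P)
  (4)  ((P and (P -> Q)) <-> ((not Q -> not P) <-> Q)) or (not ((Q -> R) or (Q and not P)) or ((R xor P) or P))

(1) disagrees with φ on (0,0,1) (formula → 0, table → 1); rule it out.
(3) disagrees with φ on (1,0,0) (formula → 1, table → 0); rule it out.
(4) disagrees with φ on (0,1,0) (formula → 0, table → 1); rule it out.
That leaves (2). Evaluating it on every row reproduces the table of φ exactly.

2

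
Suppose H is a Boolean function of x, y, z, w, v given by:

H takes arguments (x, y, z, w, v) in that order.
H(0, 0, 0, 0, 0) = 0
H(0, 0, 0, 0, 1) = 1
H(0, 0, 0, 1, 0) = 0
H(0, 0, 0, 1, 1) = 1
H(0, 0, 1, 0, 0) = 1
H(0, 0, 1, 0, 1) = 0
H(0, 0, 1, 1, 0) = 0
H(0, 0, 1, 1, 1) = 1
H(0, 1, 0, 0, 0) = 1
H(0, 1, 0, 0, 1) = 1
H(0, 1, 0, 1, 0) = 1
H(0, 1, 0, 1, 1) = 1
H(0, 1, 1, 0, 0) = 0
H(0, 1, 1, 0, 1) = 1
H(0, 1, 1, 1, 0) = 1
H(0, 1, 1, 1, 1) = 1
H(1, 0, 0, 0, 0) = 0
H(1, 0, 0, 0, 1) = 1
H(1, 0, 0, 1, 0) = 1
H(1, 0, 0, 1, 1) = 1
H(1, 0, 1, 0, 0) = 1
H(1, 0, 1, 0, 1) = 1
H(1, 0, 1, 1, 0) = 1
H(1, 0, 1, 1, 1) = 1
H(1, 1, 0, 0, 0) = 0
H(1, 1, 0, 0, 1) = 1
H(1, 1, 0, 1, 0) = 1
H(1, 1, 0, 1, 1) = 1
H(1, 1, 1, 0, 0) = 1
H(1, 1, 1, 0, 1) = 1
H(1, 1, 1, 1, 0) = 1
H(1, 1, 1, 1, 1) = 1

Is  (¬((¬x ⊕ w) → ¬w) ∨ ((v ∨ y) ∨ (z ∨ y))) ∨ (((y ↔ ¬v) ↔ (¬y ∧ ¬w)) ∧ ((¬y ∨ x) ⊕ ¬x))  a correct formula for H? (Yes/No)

No

Evaluate (¬((¬x ⊕ w) → ¬w) ∨ ((v ∨ y) ∨ (z ∨ y))) ∨ (((y ↔ ¬v) ↔ (¬y ∧ ¬w)) ∧ ((¬y ∨ x) ⊕ ¬x)) on each row and compare to H:
  x=0, y=0, z=0, w=0, v=0: formula gives 0, H = 0 ✓
  x=0, y=0, z=0, w=0, v=1: formula gives 1, H = 1 ✓
  x=0, y=0, z=0, w=1, v=0: formula gives 0, H = 0 ✓
  x=0, y=0, z=0, w=1, v=1: formula gives 1, H = 1 ✓
  …
  x=0, y=0, z=1, w=0, v=1: formula gives 1, but H = 0 ✗
Since they disagree at (0,0,1,0,1), the expression is not a correct formula for H.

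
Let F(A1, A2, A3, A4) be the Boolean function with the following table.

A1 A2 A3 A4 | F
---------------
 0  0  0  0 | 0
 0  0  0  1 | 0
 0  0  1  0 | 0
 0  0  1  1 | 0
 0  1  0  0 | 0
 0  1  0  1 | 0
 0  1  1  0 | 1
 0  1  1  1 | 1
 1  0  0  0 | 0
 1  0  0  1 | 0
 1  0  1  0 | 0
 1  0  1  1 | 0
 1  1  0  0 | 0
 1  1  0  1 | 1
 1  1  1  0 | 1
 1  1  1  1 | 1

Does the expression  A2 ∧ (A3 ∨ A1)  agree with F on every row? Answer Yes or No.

No

Test each input against both F and the formula:
  A1=0, A2=0, A3=0, A4=0: formula gives 0, F = 0 ✓
  A1=0, A2=0, A3=0, A4=1: formula gives 0, F = 0 ✓
  A1=0, A2=0, A3=1, A4=0: formula gives 0, F = 0 ✓
  A1=0, A2=0, A3=1, A4=1: formula gives 0, F = 0 ✓
  …
  A1=1, A2=1, A3=0, A4=0: formula gives 1, but F = 0 ✗
A single disagreement suffices: at (1,1,0,0) they differ, so the formula does not compute F.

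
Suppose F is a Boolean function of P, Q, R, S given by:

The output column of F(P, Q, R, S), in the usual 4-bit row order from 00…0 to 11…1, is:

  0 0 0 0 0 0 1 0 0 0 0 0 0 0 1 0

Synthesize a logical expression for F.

The 1-rows are (0,1,1,0), (1,1,1,0). Each contributes one minterm — ¬P·Q·R·¬S; P·Q·R·¬S — and their disjunction is a sum-of-products form of F.

F(P, Q, R, S) = (((¬P ∧ Q) ∧ R) ∧ ¬S) ∨ (((P ∧ Q) ∧ R) ∧ ¬S)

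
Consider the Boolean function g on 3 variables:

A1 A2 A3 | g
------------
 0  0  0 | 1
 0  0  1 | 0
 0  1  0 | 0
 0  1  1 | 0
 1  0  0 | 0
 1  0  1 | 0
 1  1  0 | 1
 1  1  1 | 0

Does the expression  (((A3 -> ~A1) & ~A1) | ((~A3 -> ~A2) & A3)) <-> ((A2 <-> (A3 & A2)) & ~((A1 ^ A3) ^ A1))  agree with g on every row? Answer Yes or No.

Check the formula against g row by row:
  A1=0, A2=0, A3=0: formula gives 1, g = 1 ✓
  A1=0, A2=0, A3=1: formula gives 0, g = 0 ✓
  A1=0, A2=1, A3=0: formula gives 0, g = 0 ✓
  A1=0, A2=1, A3=1: formula gives 0, g = 0 ✓
  A1=1, A2=0, A3=0: formula gives 0, g = 0 ✓
  … (the remaining 3 rows also agree.)
Every row agrees, so the formula is equivalent.

Yes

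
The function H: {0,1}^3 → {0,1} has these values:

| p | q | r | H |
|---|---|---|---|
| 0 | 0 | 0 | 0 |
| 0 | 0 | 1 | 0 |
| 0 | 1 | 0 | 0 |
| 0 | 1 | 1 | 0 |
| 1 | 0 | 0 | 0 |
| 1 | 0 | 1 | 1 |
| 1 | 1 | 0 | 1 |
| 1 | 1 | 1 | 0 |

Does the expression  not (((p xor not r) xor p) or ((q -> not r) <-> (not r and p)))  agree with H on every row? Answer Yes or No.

Evaluate not (((p xor not r) xor p) or ((q -> not r) <-> (not r and p))) on each row and compare to H:
  p=0, q=0, r=0: formula gives 0, H = 0 ✓
  p=0, q=0, r=1: formula gives 1, but H = 0 ✗
A single disagreement suffices: at (0,0,1) they differ, so the formula does not compute H.

No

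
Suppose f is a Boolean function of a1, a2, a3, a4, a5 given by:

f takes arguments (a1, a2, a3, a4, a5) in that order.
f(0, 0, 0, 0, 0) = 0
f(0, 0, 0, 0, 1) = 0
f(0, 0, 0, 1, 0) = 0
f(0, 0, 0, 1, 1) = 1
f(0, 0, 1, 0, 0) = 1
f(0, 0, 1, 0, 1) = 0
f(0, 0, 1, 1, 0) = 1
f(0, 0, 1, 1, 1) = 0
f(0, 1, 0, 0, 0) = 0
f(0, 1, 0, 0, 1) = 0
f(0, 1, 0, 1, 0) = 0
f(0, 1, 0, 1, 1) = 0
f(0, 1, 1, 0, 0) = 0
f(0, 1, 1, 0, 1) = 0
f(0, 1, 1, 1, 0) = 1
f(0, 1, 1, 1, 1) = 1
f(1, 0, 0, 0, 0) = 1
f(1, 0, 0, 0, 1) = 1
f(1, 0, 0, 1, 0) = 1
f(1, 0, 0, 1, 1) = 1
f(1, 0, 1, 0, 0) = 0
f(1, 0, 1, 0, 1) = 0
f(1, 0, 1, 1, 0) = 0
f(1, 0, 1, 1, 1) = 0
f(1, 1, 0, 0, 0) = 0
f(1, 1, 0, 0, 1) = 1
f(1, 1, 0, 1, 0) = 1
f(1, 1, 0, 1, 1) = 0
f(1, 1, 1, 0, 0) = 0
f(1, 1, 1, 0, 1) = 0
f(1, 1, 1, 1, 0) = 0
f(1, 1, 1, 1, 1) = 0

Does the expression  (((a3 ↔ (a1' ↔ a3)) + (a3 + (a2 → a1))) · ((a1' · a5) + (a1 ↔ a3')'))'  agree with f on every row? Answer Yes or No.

Evaluate (((a3 ↔ (a1' ↔ a3)) + (a3 + (a2 → a1))) · ((a1' · a5) + (a1 ↔ a3')'))' on each row and compare to f:
  a1=0, a2=0, a3=0, a4=0, a5=0: formula gives 0, f = 0 ✓
  a1=0, a2=0, a3=0, a4=0, a5=1: formula gives 0, f = 0 ✓
  a1=0, a2=0, a3=0, a4=1, a5=0: formula gives 0, f = 0 ✓
  a1=0, a2=0, a3=0, a4=1, a5=1: formula gives 0, but f = 1 ✗
Row (0,0,0,1,1) is a counterexample, so the formula is not equivalent to f.

No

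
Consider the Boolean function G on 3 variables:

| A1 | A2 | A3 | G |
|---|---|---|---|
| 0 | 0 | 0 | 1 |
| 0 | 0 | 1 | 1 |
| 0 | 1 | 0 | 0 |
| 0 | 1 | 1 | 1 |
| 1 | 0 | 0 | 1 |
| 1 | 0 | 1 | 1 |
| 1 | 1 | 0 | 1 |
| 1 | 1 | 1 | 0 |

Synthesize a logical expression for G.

There are just 2 zero rows: (0,1,0), (1,1,1). Their minterms are ¬A1·A2·¬A3, A1·A2·A3; the OR of those covers precisely the 0-outputs, and negating it yields G.

G(A1, A2, A3) = NOT (((NOT A1 AND A2) AND NOT A3) OR ((A1 AND A2) AND A3))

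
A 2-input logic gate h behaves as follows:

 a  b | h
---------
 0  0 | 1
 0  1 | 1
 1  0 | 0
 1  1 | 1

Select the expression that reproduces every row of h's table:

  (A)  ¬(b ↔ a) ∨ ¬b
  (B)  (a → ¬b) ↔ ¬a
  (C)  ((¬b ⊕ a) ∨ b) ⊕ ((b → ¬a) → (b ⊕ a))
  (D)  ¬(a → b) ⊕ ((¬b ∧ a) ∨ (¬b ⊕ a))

B

(A) fails at (1,0): the formula yields 1, h is 0.
(C) fails at (0,1): the formula yields 0, h is 1.
(D) fails at (0,1): the formula yields 0, h is 1.
(B) is the remaining candidate, and it agrees with h on all 4 inputs.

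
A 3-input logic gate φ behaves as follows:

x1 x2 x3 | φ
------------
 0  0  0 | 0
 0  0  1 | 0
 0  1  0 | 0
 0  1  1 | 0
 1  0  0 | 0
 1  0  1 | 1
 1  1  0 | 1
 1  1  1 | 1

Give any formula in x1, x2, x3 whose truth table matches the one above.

φ(x1, x2, x3) = (((x1 and not x2) and x3) or ((x1 and x2) and not x3)) or ((x1 and x2) and x3)

φ=1 on 3 inputs: (1,0,1), (1,1,0), (1,1,1). Reading each as a conjunction of literals (x1·¬x2·x3, x1·x2·¬x3, x1·x2·x3) and taking the OR gives the canonical DNF.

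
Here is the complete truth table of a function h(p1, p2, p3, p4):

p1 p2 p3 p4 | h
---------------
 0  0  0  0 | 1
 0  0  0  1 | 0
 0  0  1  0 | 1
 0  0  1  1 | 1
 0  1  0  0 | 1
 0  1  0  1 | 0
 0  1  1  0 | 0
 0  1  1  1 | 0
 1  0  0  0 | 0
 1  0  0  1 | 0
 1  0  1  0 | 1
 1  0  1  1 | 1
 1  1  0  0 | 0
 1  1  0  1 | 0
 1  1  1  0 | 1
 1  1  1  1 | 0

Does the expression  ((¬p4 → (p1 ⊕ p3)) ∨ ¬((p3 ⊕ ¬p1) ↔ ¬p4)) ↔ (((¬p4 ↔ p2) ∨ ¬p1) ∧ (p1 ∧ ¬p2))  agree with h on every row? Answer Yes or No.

No

Test each input against both h and the formula:
  p1=0, p2=0, p3=0, p4=0: formula gives 1, h = 1 ✓
  p1=0, p2=0, p3=0, p4=1: formula gives 0, h = 0 ✓
  p1=0, p2=0, p3=1, p4=0: formula gives 0, but h = 1 ✗
Row (0,0,1,0) is a counterexample, so the formula is not equivalent to h.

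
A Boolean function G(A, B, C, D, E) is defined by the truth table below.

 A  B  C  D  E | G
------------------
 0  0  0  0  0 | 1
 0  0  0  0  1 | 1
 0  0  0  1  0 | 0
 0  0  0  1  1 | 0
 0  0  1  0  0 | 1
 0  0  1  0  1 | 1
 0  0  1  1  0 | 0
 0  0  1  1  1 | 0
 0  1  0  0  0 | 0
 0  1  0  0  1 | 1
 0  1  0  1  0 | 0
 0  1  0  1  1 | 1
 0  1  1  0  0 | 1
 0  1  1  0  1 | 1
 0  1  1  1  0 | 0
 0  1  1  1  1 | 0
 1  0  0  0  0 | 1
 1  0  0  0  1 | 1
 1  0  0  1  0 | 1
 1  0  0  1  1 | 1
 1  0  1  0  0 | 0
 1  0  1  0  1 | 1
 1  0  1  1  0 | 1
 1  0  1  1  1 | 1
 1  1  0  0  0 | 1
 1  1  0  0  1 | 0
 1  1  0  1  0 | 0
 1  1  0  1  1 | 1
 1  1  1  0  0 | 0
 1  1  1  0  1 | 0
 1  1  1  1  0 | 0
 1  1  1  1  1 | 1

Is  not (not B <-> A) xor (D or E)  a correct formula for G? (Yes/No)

Evaluate not (not B <-> A) xor (D or E) on each row and compare to G:
  A=0, B=0, C=0, D=0, E=0: formula gives 1, G = 1 ✓
  A=0, B=0, C=0, D=0, E=1: formula gives 0, but G = 1 ✗
Since they disagree at (0,0,0,0,1), the expression is not a correct formula for G.

No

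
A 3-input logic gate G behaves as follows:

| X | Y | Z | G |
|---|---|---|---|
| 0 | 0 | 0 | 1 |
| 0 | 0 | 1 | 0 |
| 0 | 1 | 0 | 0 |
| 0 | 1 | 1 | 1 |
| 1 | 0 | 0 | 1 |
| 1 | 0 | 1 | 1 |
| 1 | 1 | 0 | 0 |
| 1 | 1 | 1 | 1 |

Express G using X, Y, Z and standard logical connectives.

G(X, Y, Z) = not ((((not X and not Y) and Z) or ((not X and Y) and not Z)) or ((X and Y) and not Z))

G is 0 on only 3 rows — (0,0,1), (0,1,0), (1,1,0). Writing each as a minterm (¬X·¬Y·Z, ¬X·Y·¬Z, X·Y·¬Z) and OR-ing them characterizes exactly where G=0, so G is the negation of that disjunction.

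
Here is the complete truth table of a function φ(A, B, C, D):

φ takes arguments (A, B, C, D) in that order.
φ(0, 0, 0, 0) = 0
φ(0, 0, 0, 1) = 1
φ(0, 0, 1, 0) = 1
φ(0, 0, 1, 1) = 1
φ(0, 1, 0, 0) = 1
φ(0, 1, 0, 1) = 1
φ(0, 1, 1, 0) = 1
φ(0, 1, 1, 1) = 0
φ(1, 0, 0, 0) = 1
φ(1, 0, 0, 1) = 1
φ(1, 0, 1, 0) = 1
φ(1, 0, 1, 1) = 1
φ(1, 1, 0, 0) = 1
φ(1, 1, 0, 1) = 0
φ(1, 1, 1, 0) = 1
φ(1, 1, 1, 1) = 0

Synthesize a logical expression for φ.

φ(A, B, C, D) = not ((((((not A and not B) and not C) and not D) or (((not A and B) and C) and D)) or (((A and B) and not C) and D)) or (((A and B) and C) and D))

There are just 4 zero rows: (0,0,0,0), (0,1,1,1), (1,1,0,1), (1,1,1,1). Their minterms are ¬A·¬B·¬C·¬D, ¬A·B·C·D, A·B·¬C·D, A·B·C·D; the OR of those covers precisely the 0-outputs, and negating it yields φ.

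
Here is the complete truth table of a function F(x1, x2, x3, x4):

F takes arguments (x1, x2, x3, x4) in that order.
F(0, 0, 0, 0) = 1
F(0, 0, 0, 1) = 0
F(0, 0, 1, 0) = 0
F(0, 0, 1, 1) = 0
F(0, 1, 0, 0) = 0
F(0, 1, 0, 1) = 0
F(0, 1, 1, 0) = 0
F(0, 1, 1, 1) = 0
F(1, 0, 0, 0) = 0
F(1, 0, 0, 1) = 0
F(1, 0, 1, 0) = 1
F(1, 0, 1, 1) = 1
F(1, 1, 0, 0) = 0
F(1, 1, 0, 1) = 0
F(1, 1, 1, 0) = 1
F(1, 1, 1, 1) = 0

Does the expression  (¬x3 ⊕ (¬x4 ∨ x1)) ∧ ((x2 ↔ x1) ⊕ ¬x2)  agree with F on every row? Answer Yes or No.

No

Evaluate (¬x3 ⊕ (¬x4 ∨ x1)) ∧ ((x2 ↔ x1) ⊕ ¬x2) on each row and compare to F:
  x1=0, x2=0, x3=0, x4=0: formula gives 0, but F = 1 ✗
A single disagreement suffices: at (0,0,0,0) they differ, so the formula does not compute F.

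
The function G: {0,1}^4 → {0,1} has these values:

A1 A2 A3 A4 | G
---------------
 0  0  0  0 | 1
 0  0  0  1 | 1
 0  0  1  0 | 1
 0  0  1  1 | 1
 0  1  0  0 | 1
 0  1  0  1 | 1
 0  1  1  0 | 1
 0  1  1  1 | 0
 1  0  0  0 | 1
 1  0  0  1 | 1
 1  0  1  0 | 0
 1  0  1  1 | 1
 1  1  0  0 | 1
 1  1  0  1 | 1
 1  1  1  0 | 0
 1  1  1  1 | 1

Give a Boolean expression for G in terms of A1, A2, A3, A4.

There are just 3 zero rows: (0,1,1,1), (1,0,1,0), (1,1,1,0). Their minterms are ¬A1·A2·A3·A4, A1·¬A2·A3·¬A4, A1·A2·A3·¬A4; the OR of those covers precisely the 0-outputs, and negating it yields G.

G(A1, A2, A3, A4) = NOT (((((NOT A1 AND A2) AND A3) AND A4) OR (((A1 AND NOT A2) AND A3) AND NOT A4)) OR (((A1 AND A2) AND A3) AND NOT A4))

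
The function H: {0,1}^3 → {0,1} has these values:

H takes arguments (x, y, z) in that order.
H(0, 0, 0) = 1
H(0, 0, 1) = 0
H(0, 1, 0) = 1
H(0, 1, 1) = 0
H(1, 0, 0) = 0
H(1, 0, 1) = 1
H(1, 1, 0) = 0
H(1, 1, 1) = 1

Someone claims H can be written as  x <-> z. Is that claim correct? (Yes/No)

Evaluate x <-> z on each row and compare to H:
  x=0, y=0, z=0: formula gives 1, H = 1 ✓
  x=0, y=0, z=1: formula gives 0, H = 0 ✓
  x=0, y=1, z=0: formula gives 1, H = 1 ✓
  x=0, y=1, z=1: formula gives 0, H = 0 ✓
  x=1, y=0, z=0: formula gives 0, H = 0 ✓
  …and likewise for the remaining 3 rows.
All 8 rows match — the expression computes H exactly.

Yes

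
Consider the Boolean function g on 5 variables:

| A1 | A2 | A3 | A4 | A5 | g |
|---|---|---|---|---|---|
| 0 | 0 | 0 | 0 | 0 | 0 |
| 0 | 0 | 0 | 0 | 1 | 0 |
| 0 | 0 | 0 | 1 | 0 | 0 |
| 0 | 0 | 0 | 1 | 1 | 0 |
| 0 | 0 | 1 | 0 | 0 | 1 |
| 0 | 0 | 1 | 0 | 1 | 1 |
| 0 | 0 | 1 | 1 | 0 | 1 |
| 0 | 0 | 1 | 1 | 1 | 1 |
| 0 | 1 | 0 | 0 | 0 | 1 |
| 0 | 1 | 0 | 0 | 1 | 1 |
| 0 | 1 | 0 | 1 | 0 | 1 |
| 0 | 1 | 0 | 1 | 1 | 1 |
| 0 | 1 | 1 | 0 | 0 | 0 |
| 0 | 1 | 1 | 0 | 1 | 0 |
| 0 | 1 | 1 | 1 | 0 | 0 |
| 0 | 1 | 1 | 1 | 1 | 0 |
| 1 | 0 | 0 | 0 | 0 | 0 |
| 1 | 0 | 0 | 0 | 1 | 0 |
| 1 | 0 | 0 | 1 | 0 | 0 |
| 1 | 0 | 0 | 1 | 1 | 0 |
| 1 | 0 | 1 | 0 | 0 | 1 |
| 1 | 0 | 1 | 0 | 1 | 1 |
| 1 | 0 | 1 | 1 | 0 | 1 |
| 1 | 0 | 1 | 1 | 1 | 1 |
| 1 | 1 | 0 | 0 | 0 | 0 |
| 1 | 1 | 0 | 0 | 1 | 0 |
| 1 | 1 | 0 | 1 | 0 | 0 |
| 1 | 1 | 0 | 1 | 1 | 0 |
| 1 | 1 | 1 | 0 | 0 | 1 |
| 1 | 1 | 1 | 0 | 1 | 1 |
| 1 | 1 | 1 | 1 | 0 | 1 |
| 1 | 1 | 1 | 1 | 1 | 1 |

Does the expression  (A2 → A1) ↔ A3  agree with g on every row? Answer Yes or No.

Test each input against both g and the formula:
  A1=0, A2=0, A3=0, A4=0, A5=0: formula gives 0, g = 0 ✓
  A1=0, A2=0, A3=0, A4=0, A5=1: formula gives 0, g = 0 ✓
  A1=0, A2=0, A3=0, A4=1, A5=0: formula gives 0, g = 0 ✓
  A1=0, A2=0, A3=0, A4=1, A5=1: formula gives 0, g = 0 ✓
  …and likewise for the remaining 28 rows.
Every row agrees, so the formula is equivalent.

Yes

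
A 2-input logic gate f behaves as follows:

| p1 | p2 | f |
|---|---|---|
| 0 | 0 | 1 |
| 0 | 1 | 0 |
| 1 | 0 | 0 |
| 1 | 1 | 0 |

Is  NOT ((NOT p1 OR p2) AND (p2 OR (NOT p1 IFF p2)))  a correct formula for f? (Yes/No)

No

Evaluate NOT ((NOT p1 OR p2) AND (p2 OR (NOT p1 IFF p2))) on each row and compare to f:
  p1=0, p2=0: formula gives 1, f = 1 ✓
  p1=0, p2=1: formula gives 0, f = 0 ✓
  p1=1, p2=0: formula gives 1, but f = 0 ✗
Row (1,0) is a counterexample, so the formula is not equivalent to f.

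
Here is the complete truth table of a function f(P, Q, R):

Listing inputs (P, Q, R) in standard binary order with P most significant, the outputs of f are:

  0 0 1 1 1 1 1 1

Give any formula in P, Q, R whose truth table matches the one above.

f(P, Q, R) = NOT (((NOT P AND NOT Q) AND NOT R) OR ((NOT P AND NOT Q) AND R))

f is 0 on only 2 rows — (0,0,0), (0,0,1). Writing each as a minterm (¬P·¬Q·¬R, ¬P·¬Q·R) and OR-ing them characterizes exactly where f=0, so f is the negation of that disjunction.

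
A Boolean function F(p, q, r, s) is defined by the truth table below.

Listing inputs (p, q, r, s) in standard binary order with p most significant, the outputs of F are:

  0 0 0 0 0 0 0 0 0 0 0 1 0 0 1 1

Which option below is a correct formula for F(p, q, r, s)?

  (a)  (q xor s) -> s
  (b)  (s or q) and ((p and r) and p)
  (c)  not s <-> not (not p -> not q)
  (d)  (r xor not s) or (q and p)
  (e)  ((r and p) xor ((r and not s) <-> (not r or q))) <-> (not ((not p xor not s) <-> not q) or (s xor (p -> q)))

(a) fails at (0,0,0,0): the formula yields 1, F is 0.
(c) fails at (0,0,0,1): the formula yields 1, F is 0.
(d) fails at (0,0,0,0): the formula yields 1, F is 0.
(e) fails at (0,0,0,1): the formula yields 1, F is 0.
Only (b) survives; checking it on all 16 rows confirms it matches F.

b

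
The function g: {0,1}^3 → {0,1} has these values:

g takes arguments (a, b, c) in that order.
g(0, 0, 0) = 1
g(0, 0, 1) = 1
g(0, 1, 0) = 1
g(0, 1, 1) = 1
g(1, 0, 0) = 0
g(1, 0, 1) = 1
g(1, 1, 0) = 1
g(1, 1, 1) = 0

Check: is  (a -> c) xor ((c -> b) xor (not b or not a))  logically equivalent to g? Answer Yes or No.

No

Check the formula against g row by row:
  a=0, b=0, c=0: formula gives 1, g = 1 ✓
  a=0, b=0, c=1: formula gives 0, but g = 1 ✗
A single disagreement suffices: at (0,0,1) they differ, so the formula does not compute g.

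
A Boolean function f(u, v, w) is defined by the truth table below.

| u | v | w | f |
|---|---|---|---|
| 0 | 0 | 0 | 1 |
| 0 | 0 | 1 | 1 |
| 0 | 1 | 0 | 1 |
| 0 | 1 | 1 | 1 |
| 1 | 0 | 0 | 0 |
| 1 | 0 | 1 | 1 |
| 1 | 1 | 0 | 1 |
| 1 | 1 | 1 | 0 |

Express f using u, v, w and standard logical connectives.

f(u, v, w) = ~(((u & ~v) & ~w) | ((u & v) & w))

There are just 2 zero rows: (1,0,0), (1,1,1). Their minterms are u·¬v·¬w, u·v·w; the OR of those covers precisely the 0-outputs, and negating it yields f.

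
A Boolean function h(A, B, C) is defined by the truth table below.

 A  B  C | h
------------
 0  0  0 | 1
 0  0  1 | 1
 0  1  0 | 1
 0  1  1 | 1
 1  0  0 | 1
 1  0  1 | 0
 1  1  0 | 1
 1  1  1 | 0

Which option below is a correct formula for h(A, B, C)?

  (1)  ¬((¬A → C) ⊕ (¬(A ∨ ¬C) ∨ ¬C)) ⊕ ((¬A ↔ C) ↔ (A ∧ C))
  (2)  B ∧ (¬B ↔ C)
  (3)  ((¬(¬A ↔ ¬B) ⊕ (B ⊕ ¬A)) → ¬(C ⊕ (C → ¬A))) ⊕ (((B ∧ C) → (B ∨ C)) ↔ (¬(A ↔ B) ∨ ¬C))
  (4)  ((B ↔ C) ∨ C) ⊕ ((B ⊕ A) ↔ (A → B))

(2) disagrees with h on (0,0,0) (formula → 0, table → 1); rule it out.
(3) disagrees with h on (0,1,1) (formula → 0, table → 1); rule it out.
(4) disagrees with h on (0,1,1) (formula → 0, table → 1); rule it out.
That leaves (1). Evaluating it on every row reproduces the table of h exactly.

1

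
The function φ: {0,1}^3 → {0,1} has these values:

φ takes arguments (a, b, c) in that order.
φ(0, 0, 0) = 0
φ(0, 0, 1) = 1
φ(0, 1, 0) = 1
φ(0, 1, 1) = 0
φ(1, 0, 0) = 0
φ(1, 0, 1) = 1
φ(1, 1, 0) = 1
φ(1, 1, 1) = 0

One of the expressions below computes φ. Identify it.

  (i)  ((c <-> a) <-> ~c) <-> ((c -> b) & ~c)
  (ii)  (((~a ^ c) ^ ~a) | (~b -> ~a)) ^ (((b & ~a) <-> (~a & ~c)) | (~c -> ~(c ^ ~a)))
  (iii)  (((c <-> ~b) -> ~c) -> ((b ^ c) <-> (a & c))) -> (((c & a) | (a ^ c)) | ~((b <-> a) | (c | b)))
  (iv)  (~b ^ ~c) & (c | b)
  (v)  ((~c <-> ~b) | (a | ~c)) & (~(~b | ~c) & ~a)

(i): at (0,0,0) it gives 1, but φ = 0 — eliminated.
(ii): at (0,0,0) it gives 1, but φ = 0 — eliminated.
(iii): at (0,1,1) it gives 1, but φ = 0 — eliminated.
(v): at (0,0,1) it gives 0, but φ = 1 — eliminated.
Only (iv) survives; checking it on all 8 rows confirms it matches φ.

iv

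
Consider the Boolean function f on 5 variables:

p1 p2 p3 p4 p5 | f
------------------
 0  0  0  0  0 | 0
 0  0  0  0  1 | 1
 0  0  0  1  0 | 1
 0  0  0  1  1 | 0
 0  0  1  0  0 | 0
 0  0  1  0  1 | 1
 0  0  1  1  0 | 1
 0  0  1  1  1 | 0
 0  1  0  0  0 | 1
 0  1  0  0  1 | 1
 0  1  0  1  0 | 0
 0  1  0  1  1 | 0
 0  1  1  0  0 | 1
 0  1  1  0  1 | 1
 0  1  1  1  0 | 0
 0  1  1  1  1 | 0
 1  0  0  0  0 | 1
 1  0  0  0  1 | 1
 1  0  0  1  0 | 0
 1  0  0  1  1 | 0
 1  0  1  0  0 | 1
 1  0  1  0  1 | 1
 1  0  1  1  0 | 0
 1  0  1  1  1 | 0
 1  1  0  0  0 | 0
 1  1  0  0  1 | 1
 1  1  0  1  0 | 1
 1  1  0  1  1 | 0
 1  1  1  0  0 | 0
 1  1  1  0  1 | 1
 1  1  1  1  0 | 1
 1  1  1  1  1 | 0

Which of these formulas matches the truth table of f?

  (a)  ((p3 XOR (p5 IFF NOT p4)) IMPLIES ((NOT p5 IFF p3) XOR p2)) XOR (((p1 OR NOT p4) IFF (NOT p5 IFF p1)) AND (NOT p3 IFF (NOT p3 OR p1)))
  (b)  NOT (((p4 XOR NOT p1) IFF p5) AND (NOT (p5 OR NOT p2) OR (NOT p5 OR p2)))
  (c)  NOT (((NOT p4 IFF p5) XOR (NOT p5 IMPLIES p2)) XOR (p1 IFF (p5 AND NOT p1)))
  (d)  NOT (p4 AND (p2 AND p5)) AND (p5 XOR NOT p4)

(a) disagrees with f on (0,0,0,0,0) (formula → 1, table → 0); rule it out.
(b) disagrees with f on (0,0,0,0,0) (formula → 1, table → 0); rule it out.
(d) disagrees with f on (0,0,0,0,0) (formula → 1, table → 0); rule it out.
Only (c) survives; checking it on all 32 rows confirms it matches f.

c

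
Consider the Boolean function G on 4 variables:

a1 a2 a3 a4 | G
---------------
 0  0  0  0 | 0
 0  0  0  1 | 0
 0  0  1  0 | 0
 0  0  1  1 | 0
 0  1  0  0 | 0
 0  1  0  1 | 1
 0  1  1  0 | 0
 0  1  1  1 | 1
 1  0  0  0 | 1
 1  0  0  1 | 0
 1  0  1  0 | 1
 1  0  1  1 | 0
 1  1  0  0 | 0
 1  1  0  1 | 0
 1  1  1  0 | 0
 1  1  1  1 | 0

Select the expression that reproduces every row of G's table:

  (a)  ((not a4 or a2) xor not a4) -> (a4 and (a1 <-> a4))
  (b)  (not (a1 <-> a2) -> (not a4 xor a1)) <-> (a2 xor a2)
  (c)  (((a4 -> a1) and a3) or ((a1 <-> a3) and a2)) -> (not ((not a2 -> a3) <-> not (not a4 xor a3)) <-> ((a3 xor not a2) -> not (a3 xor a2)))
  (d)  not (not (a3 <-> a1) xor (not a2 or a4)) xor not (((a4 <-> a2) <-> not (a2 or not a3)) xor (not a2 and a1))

b

(a): at (0,0,0,0) it gives 1, but G = 0 — eliminated.
(c): at (0,0,0,0) it gives 1, but G = 0 — eliminated.
(d): at (0,0,0,0) it gives 1, but G = 0 — eliminated.
That leaves (b). Evaluating it on every row reproduces the table of G exactly.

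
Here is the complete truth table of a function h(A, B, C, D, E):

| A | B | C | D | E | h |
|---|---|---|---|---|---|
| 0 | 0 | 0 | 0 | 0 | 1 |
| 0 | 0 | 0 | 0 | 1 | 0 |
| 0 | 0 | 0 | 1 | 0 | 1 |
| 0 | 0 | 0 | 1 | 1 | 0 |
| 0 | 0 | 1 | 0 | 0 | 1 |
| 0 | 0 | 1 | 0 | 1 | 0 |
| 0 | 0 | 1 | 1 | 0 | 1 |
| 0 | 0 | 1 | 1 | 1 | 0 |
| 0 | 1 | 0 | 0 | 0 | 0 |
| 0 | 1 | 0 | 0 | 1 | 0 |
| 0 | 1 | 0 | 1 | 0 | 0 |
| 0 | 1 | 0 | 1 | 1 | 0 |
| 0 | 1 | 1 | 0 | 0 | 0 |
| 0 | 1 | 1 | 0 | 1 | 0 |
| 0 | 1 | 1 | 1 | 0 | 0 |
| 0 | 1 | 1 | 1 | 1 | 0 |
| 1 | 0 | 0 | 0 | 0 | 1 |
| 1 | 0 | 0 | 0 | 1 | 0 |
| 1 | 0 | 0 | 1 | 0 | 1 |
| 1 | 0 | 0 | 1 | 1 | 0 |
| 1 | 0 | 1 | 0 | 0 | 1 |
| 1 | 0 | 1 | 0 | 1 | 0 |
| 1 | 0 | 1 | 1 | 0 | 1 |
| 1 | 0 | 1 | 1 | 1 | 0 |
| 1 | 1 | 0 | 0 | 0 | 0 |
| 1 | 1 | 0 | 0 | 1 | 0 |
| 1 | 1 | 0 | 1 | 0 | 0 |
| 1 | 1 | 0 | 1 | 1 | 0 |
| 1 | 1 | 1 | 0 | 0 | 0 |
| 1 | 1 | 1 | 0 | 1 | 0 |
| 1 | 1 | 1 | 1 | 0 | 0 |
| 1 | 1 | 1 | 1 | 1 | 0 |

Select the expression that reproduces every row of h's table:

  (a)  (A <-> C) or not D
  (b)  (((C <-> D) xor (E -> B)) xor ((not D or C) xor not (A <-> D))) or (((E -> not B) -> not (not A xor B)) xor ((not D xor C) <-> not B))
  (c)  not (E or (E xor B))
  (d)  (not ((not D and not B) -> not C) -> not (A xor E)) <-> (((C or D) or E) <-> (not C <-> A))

(a): at (0,0,0,0,1) it gives 1, but h = 0 — eliminated.
(b): at (0,0,0,0,1) it gives 1, but h = 0 — eliminated.
(d): at (0,0,0,1,0) it gives 0, but h = 1 — eliminated.
(c) is the remaining candidate, and it agrees with h on all 32 inputs.

c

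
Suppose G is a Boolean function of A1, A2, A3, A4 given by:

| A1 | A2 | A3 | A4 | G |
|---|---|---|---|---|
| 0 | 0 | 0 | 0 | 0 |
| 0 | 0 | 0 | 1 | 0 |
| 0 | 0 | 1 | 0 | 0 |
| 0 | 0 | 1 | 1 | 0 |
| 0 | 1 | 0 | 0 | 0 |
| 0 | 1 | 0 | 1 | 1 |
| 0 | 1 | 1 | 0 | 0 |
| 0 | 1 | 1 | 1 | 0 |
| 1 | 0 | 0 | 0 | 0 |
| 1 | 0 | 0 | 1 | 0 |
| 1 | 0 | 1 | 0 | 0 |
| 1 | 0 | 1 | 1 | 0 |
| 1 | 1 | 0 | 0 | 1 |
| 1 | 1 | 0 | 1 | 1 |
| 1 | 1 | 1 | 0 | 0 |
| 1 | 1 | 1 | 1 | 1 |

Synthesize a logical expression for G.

Collect the rows where G=1 — (0,1,0,1), (1,1,0,0), (1,1,0,1), (1,1,1,1) — and write one minterm per row: ¬A1·A2·¬A3·A4, A1·A2·¬A3·¬A4, A1·A2·¬A3·A4, A1·A2·A3·A4. Their union (logical OR) reproduces the table exactly.

G(A1, A2, A3, A4) = (((((~A1 & A2) & ~A3) & A4) | (((A1 & A2) & ~A3) & ~A4)) | (((A1 & A2) & ~A3) & A4)) | (((A1 & A2) & A3) & A4)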